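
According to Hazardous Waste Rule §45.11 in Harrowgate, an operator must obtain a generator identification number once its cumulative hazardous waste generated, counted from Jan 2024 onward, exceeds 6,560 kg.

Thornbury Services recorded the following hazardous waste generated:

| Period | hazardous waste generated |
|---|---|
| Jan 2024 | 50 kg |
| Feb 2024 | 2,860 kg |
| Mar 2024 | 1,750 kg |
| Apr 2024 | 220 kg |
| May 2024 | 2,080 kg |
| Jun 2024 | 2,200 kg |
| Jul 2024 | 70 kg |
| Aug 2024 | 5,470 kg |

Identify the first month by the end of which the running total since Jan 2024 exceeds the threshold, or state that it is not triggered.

Through Jan 2024: 50 kg
Through Feb 2024: 2,910 kg
Through Mar 2024: 4,660 kg
Through Apr 2024: 4,880 kg
Through May 2024: 6,960 kg ← exceeds threshold

May 2024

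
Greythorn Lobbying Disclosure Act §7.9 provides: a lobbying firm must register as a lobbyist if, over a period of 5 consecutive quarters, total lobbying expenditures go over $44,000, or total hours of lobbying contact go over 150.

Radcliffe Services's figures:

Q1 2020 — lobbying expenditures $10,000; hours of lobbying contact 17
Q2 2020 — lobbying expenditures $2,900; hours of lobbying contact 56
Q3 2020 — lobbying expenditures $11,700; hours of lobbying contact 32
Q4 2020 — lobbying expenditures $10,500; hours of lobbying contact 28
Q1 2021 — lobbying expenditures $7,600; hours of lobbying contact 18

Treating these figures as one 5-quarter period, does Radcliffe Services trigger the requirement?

Yes

Total lobbying expenditures: $10,000 + $2,900 + $11,700 + $10,500 + $7,600 = $42,700 (≤ $44,000).
Total hours of lobbying contact: 17 + 56 + 32 + 28 + 18 = 151 (> 150).
The test is 'or': at least one threshold is exceeded.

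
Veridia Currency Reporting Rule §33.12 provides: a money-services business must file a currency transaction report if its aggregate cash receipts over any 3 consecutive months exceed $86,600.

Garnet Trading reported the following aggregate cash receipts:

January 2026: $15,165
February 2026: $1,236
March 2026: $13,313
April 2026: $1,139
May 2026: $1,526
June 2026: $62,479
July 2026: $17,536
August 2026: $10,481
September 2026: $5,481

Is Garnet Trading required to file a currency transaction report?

January 2026–March 2026: $15,165 + $1,236 + $13,313 = $29,714 (under)
February 2026–April 2026: $1,236 + $13,313 + $1,139 = $15,688 (under)
March 2026–May 2026: $13,313 + $1,139 + $1,526 = $15,978 (under)
April 2026–June 2026: $1,139 + $1,526 + $62,479 = $65,144 (under)
May 2026–July 2026: $1,526 + $62,479 + $17,536 = $81,541 (under)
June 2026–August 2026: $62,479 + $17,536 + $10,481 = $90,496 (over)
July 2026–September 2026: $17,536 + $10,481 + $5,481 = $33,498 (under)
At least one window exceeds $86,600.

Yes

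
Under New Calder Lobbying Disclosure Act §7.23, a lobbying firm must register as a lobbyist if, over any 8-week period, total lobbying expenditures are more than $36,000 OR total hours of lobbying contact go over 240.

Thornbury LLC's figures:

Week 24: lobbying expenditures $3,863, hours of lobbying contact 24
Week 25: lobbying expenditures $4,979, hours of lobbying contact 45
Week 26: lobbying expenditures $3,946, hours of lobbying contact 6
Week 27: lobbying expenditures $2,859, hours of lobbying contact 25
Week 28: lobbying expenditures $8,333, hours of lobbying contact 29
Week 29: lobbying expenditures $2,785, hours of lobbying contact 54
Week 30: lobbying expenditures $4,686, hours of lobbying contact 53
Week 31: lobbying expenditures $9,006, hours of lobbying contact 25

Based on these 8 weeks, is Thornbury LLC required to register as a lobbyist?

Total lobbying expenditures: $3,863 + $4,979 + $3,946 + $2,859 + $8,333 + $2,785 + $4,686 + $9,006 = $40,457 (> $36,000).
Total hours of lobbying contact: 24 + 45 + 6 + 25 + 29 + 54 + 53 + 25 = 261 (> 240).
The test is 'or': at least one threshold is exceeded.

Yes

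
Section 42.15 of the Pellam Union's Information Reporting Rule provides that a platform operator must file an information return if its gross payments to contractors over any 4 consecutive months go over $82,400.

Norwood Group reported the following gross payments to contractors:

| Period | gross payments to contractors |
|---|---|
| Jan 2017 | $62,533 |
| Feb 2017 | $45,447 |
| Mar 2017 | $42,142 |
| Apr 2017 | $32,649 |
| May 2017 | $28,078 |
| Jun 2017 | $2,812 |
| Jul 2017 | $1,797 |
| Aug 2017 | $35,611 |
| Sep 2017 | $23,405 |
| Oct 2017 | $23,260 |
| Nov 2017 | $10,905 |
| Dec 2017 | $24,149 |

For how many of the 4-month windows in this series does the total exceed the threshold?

Jan 2017–Apr 2017: $62,533 + $45,447 + $42,142 + $32,649 = $182,771 (over)
Feb 2017–May 2017: $45,447 + $42,142 + $32,649 + $28,078 = $148,316 (over)
Mar 2017–Jun 2017: $42,142 + $32,649 + $28,078 + $2,812 = $105,681 (over)
Apr 2017–Jul 2017: $32,649 + $28,078 + $2,812 + $1,797 = $65,336 (under)
May 2017–Aug 2017: $28,078 + $2,812 + $1,797 + $35,611 = $68,298 (under)
Jun 2017–Sep 2017: $2,812 + $1,797 + $35,611 + $23,405 = $63,625 (under)
Jul 2017–Oct 2017: $1,797 + $35,611 + $23,405 + $23,260 = $84,073 (over)
Aug 2017–Nov 2017: $35,611 + $23,405 + $23,260 + $10,905 = $93,181 (over)
Sep 2017–Dec 2017: $23,405 + $23,260 + $10,905 + $24,149 = $81,719 (under)
5 windows exceed the threshold.

5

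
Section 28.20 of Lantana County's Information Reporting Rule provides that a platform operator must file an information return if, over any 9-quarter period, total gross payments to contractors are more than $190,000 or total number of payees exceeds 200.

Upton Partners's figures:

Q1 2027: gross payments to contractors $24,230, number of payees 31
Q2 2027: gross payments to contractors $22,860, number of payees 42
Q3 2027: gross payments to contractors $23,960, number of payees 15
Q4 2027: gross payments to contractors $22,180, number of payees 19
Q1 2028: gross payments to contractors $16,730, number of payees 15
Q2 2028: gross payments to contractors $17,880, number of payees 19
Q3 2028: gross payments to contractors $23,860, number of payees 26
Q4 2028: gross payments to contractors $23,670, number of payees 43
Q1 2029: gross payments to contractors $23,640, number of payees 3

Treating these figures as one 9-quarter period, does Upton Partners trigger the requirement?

Yes

Total gross payments to contractors: $24,230 + $22,860 + $23,960 + $22,180 + $16,730 + $17,880 + $23,860 + $23,670 + $23,640 = $199,010 (> $190,000).
Total number of payees: 31 + 42 + 15 + 19 + 15 + 19 + 26 + 43 + 3 = 213 (> 200).
The test is 'or': at least one threshold is exceeded.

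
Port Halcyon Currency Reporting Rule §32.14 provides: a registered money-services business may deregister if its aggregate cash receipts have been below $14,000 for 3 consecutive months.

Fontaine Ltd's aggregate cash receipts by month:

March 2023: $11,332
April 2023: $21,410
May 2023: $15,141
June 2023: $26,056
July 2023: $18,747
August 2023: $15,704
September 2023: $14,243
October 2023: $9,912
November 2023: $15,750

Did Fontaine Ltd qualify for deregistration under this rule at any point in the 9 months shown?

No

Months below $14,000: March 2023, October 2023.
Longest run of consecutive months below the threshold: 1.
1 < 3, so Fontaine Ltd never became eligible.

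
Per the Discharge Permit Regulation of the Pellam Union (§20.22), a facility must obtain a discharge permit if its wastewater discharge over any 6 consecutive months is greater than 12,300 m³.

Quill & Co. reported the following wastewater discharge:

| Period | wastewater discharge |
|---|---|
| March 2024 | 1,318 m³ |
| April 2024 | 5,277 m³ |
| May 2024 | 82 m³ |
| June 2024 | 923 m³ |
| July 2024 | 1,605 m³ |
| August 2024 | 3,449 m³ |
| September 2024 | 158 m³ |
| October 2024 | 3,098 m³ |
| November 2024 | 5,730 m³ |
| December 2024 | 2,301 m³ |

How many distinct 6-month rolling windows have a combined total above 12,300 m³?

3

March 2024–August 2024: 1,318 m³ + 5,277 m³ + 82 m³ + 923 m³ + 1,605 m³ + 3,449 m³ = 12,654 m³ (over)
April 2024–September 2024: 5,277 m³ + 82 m³ + 923 m³ + 1,605 m³ + 3,449 m³ + 158 m³ = 11,494 m³ (under)
May 2024–October 2024: 82 m³ + 923 m³ + 1,605 m³ + 3,449 m³ + 158 m³ + 3,098 m³ = 9,315 m³ (under)
June 2024–November 2024: 923 m³ + 1,605 m³ + 3,449 m³ + 158 m³ + 3,098 m³ + 5,730 m³ = 14,963 m³ (over)
July 2024–December 2024: 1,605 m³ + 3,449 m³ + 158 m³ + 3,098 m³ + 5,730 m³ + 2,301 m³ = 16,341 m³ (over)
3 windows exceed the threshold.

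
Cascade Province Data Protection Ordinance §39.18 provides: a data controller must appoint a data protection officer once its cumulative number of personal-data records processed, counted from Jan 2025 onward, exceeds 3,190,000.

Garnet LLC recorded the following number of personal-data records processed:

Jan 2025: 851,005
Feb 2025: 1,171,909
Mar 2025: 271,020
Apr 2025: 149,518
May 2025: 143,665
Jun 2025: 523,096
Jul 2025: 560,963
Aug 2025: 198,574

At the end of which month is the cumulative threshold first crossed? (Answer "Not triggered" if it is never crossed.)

Jul 2025

Through Jan 2025: 851,005
Through Feb 2025: 2,022,914
Through Mar 2025: 2,293,934
Through Apr 2025: 2,443,452
Through May 2025: 2,587,117
Through Jun 2025: 3,110,213
Through Jul 2025: 3,671,176 ← exceeds threshold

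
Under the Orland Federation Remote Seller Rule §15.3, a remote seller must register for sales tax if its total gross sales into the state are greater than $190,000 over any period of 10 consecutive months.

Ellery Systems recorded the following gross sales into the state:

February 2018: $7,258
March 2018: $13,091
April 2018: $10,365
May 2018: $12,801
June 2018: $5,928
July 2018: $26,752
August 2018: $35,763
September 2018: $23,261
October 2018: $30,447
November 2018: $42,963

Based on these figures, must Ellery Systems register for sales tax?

Yes

Total gross sales into the state: $7,258 + $13,091 + $10,365 + $12,801 + $5,928 + $26,752 + $35,763 + $23,261 + $30,447 + $42,963 = $208,629.
$208,629 > $190,000, so the threshold is exceeded.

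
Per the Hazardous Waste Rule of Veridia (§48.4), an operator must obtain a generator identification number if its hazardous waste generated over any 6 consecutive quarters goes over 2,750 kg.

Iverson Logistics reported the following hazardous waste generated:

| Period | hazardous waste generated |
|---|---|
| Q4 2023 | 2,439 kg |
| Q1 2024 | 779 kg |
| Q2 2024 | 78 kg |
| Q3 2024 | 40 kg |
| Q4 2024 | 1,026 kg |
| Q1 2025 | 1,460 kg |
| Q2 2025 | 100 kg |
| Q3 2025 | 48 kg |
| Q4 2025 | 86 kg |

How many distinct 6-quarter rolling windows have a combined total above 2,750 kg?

4

Q4 2023–Q1 2025: 2,439 kg + 779 kg + 78 kg + 40 kg + 1,026 kg + 1,460 kg = 5,822 kg (over)
Q1 2024–Q2 2025: 779 kg + 78 kg + 40 kg + 1,026 kg + 1,460 kg + 100 kg = 3,483 kg (over)
Q2 2024–Q3 2025: 78 kg + 40 kg + 1,026 kg + 1,460 kg + 100 kg + 48 kg = 2,752 kg (over)
Q3 2024–Q4 2025: 40 kg + 1,026 kg + 1,460 kg + 100 kg + 48 kg + 86 kg = 2,760 kg (over)
4 windows exceed the threshold.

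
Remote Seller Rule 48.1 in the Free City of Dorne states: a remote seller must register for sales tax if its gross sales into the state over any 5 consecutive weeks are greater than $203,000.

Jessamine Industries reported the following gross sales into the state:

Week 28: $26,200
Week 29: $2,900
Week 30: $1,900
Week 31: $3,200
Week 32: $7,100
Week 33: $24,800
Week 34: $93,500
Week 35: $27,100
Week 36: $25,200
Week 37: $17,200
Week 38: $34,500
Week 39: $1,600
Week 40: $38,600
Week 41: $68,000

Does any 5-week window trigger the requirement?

No

Week 28–Week 32: $26,200 + $2,900 + $1,900 + $3,200 + $7,100 = $41,300 (under)
Week 29–Week 33: $2,900 + $1,900 + $3,200 + $7,100 + $24,800 = $39,900 (under)
Week 30–Week 34: $1,900 + $3,200 + $7,100 + $24,800 + $93,500 = $130,500 (under)
Week 31–Week 35: $3,200 + $7,100 + $24,800 + $93,500 + $27,100 = $155,700 (under)
Week 32–Week 36: $7,100 + $24,800 + $93,500 + $27,100 + $25,200 = $177,700 (under)
Week 33–Week 37: $24,800 + $93,500 + $27,100 + $25,200 + $17,200 = $187,800 (under)
Week 34–Week 38: $93,500 + $27,100 + $25,200 + $17,200 + $34,500 = $197,500 (under)
Week 35–Week 39: $27,100 + $25,200 + $17,200 + $34,500 + $1,600 = $105,600 (under)
Week 36–Week 40: $25,200 + $17,200 + $34,500 + $1,600 + $38,600 = $117,100 (under)
Week 37–Week 41: $17,200 + $34,500 + $1,600 + $38,600 + $68,000 = $159,900 (under)
No window exceeds $203,000.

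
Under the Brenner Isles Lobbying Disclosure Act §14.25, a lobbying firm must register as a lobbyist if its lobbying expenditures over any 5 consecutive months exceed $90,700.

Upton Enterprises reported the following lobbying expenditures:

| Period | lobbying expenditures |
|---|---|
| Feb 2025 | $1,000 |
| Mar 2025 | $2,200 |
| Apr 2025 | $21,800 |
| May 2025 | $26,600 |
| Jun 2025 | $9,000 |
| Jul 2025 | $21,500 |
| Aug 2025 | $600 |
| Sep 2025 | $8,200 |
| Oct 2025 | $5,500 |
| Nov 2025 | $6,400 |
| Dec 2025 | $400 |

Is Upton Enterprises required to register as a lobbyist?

Feb 2025–Jun 2025: $1,000 + $2,200 + $21,800 + $26,600 + $9,000 = $60,600 (under)
Mar 2025–Jul 2025: $2,200 + $21,800 + $26,600 + $9,000 + $21,500 = $81,100 (under)
Apr 2025–Aug 2025: $21,800 + $26,600 + $9,000 + $21,500 + $600 = $79,500 (under)
May 2025–Sep 2025: $26,600 + $9,000 + $21,500 + $600 + $8,200 = $65,900 (under)
Jun 2025–Oct 2025: $9,000 + $21,500 + $600 + $8,200 + $5,500 = $44,800 (under)
Jul 2025–Nov 2025: $21,500 + $600 + $8,200 + $5,500 + $6,400 = $42,200 (under)
Aug 2025–Dec 2025: $600 + $8,200 + $5,500 + $6,400 + $400 = $21,100 (under)
No window exceeds $90,700.

No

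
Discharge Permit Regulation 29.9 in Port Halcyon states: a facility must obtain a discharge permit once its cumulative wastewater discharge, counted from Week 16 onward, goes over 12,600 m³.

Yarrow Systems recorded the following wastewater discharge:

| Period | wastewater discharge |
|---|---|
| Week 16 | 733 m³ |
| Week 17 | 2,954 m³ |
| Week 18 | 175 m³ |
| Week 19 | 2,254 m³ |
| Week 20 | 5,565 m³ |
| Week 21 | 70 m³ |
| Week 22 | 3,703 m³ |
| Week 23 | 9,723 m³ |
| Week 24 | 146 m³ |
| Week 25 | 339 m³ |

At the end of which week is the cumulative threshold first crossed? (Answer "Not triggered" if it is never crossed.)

Through Week 16: 733 m³
Through Week 17: 3,687 m³
Through Week 18: 3,862 m³
Through Week 19: 6,116 m³
Through Week 20: 11,681 m³
Through Week 21: 11,751 m³
Through Week 22: 15,454 m³ ← exceeds threshold

Week 22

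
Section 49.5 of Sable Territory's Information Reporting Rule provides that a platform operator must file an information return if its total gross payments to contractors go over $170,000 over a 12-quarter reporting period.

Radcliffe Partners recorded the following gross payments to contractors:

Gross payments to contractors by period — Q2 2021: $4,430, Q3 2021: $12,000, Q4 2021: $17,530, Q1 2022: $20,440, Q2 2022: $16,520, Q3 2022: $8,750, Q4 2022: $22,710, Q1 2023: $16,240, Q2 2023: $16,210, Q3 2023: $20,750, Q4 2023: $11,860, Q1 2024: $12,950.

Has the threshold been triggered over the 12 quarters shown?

Yes

Total gross payments to contractors: $4,430 + $12,000 + $17,530 + $20,440 + $16,520 + $8,750 + $22,710 + $16,240 + $16,210 + $20,750 + $11,860 + $12,950 = $180,390.
$180,390 > $170,000, so the threshold is exceeded.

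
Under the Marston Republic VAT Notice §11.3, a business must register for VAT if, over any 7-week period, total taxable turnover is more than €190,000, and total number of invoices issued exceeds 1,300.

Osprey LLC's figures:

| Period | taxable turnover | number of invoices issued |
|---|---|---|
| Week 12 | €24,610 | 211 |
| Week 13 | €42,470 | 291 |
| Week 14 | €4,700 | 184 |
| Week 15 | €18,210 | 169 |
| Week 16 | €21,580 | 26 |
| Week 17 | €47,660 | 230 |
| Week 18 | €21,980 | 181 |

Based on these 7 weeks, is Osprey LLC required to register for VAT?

No

Total taxable turnover: €24,610 + €42,470 + €4,700 + €18,210 + €21,580 + €47,660 + €21,980 = €181,210 (≤ €190,000).
Total number of invoices issued: 211 + 291 + 184 + 169 + 26 + 230 + 181 = 1,292 (≤ 1,300).
The test is 'and': the rule requires both, and at least one is not exceeded.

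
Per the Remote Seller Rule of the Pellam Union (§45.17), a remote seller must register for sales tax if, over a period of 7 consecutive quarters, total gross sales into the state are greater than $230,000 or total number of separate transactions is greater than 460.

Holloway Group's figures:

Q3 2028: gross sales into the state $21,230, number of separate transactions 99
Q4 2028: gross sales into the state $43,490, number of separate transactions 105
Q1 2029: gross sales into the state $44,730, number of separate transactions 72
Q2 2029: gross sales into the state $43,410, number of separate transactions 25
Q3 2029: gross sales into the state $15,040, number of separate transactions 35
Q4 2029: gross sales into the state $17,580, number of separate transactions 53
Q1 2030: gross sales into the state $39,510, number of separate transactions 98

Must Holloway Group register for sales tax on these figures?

Yes

Total gross sales into the state: $21,230 + $43,490 + $44,730 + $43,410 + $15,040 + $17,580 + $39,510 = $224,990 (≤ $230,000).
Total number of separate transactions: 99 + 105 + 72 + 25 + 35 + 53 + 98 = 487 (> 460).
The test is 'or': at least one threshold is exceeded.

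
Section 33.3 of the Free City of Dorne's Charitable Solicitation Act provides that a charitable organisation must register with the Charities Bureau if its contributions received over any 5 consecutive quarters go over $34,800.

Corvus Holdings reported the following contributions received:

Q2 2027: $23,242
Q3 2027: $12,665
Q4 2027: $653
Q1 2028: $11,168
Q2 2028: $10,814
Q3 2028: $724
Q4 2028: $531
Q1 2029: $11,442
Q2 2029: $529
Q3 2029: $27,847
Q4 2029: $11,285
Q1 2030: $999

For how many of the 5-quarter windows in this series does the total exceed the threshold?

5

Q2 2027–Q2 2028: $23,242 + $12,665 + $653 + $11,168 + $10,814 = $58,542 (over)
Q3 2027–Q3 2028: $12,665 + $653 + $11,168 + $10,814 + $724 = $36,024 (over)
Q4 2027–Q4 2028: $653 + $11,168 + $10,814 + $724 + $531 = $23,890 (under)
Q1 2028–Q1 2029: $11,168 + $10,814 + $724 + $531 + $11,442 = $34,679 (under)
Q2 2028–Q2 2029: $10,814 + $724 + $531 + $11,442 + $529 = $24,040 (under)
Q3 2028–Q3 2029: $724 + $531 + $11,442 + $529 + $27,847 = $41,073 (over)
Q4 2028–Q4 2029: $531 + $11,442 + $529 + $27,847 + $11,285 = $51,634 (over)
Q1 2029–Q1 2030: $11,442 + $529 + $27,847 + $11,285 + $999 = $52,102 (over)
5 windows exceed the threshold.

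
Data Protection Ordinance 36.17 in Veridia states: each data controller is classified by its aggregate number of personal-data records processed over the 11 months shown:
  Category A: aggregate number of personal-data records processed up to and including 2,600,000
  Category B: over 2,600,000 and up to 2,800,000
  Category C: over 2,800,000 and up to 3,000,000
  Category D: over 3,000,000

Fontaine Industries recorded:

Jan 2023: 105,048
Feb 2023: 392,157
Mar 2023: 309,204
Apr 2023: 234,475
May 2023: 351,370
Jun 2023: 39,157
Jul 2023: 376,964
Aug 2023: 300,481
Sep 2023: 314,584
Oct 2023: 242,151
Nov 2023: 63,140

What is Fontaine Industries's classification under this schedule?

Category B

Aggregate number of personal-data records processed: 105,048 + 392,157 + 309,204 + 234,475 + 351,370 + 39,157 + 376,964 + 300,481 + 314,584 + 242,151 + 63,140 = 2,728,731.
2,600,000 < 2,728,731 ≤ 2,800,000, so Category B applies.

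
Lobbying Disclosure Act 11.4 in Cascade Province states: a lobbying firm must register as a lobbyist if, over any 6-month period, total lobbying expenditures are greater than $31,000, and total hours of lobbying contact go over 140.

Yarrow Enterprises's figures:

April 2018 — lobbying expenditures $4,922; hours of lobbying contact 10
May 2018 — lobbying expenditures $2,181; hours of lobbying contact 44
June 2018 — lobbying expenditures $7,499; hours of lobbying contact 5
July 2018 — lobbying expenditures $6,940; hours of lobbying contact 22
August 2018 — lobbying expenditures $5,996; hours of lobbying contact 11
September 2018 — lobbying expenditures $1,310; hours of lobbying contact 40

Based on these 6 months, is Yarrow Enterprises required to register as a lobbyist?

Total lobbying expenditures: $4,922 + $2,181 + $7,499 + $6,940 + $5,996 + $1,310 = $28,848 (≤ $31,000).
Total hours of lobbying contact: 10 + 44 + 5 + 22 + 11 + 40 = 132 (≤ 140).
The test is 'and': the rule requires both, and at least one is not exceeded.

No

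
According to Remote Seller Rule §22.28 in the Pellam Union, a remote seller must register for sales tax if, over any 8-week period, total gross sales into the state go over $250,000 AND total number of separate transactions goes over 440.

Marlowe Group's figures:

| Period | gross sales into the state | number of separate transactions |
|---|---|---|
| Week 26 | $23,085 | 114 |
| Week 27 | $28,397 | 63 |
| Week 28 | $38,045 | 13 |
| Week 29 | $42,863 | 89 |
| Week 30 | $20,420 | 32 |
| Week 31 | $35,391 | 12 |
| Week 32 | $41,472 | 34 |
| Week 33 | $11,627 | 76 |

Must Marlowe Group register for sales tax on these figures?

No

Total gross sales into the state: $23,085 + $28,397 + $38,045 + $42,863 + $20,420 + $35,391 + $41,472 + $11,627 = $241,300 (≤ $250,000).
Total number of separate transactions: 114 + 63 + 13 + 89 + 32 + 12 + 34 + 76 = 433 (≤ 440).
The test is 'and': the rule requires both, and at least one is not exceeded.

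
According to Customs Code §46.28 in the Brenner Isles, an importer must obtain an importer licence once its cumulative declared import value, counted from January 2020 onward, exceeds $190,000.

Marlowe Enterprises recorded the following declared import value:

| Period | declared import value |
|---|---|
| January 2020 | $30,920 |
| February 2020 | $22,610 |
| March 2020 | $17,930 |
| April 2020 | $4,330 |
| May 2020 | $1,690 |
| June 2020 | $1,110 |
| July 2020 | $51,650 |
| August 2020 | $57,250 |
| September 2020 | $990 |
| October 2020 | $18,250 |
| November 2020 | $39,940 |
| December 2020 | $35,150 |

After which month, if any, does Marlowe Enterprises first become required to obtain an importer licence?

October 2020

Through January 2020: $30,920
Through February 2020: $53,530
Through March 2020: $71,460
Through April 2020: $75,790
Through May 2020: $77,480
Through June 2020: $78,590
Through July 2020: $130,240
Through August 2020: $187,490
Through September 2020: $188,480
Through October 2020: $206,730 ← exceeds threshold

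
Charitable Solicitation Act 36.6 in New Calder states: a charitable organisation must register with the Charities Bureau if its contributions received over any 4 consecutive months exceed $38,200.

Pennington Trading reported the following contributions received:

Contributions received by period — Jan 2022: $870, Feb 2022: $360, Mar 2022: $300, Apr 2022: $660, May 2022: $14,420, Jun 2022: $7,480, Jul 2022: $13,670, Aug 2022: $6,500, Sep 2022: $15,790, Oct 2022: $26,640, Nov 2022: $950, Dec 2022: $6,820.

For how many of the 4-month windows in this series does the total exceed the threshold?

Jan 2022–Apr 2022: $870 + $360 + $300 + $660 = $2,190 (under)
Feb 2022–May 2022: $360 + $300 + $660 + $14,420 = $15,740 (under)
Mar 2022–Jun 2022: $300 + $660 + $14,420 + $7,480 = $22,860 (under)
Apr 2022–Jul 2022: $660 + $14,420 + $7,480 + $13,670 = $36,230 (under)
May 2022–Aug 2022: $14,420 + $7,480 + $13,670 + $6,500 = $42,070 (over)
Jun 2022–Sep 2022: $7,480 + $13,670 + $6,500 + $15,790 = $43,440 (over)
Jul 2022–Oct 2022: $13,670 + $6,500 + $15,790 + $26,640 = $62,600 (over)
Aug 2022–Nov 2022: $6,500 + $15,790 + $26,640 + $950 = $49,880 (over)
Sep 2022–Dec 2022: $15,790 + $26,640 + $950 + $6,820 = $50,200 (over)
5 windows exceed the threshold.

5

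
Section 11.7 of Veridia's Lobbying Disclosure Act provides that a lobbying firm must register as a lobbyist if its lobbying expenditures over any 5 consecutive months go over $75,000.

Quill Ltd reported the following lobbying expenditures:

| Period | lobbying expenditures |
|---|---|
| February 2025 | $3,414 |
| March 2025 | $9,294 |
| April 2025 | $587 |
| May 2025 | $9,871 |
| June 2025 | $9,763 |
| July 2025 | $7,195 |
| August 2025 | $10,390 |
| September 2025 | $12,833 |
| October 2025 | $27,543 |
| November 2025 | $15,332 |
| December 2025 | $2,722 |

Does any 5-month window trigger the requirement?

No

February 2025–June 2025: $3,414 + $9,294 + $587 + $9,871 + $9,763 = $32,929 (under)
March 2025–July 2025: $9,294 + $587 + $9,871 + $9,763 + $7,195 = $36,710 (under)
April 2025–August 2025: $587 + $9,871 + $9,763 + $7,195 + $10,390 = $37,806 (under)
May 2025–September 2025: $9,871 + $9,763 + $7,195 + $10,390 + $12,833 = $50,052 (under)
June 2025–October 2025: $9,763 + $7,195 + $10,390 + $12,833 + $27,543 = $67,724 (under)
July 2025–November 2025: $7,195 + $10,390 + $12,833 + $27,543 + $15,332 = $73,293 (under)
August 2025–December 2025: $10,390 + $12,833 + $27,543 + $15,332 + $2,722 = $68,820 (under)
No window exceeds $75,000.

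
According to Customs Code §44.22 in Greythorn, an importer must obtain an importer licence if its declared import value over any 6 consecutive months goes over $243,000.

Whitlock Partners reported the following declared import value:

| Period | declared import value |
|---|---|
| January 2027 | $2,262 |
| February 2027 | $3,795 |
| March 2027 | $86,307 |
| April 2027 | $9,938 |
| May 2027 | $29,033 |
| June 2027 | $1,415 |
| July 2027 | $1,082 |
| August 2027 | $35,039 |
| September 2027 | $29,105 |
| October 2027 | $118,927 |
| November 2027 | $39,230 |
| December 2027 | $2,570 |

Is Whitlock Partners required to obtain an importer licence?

January 2027–June 2027: $2,262 + $3,795 + $86,307 + $9,938 + $29,033 + $1,415 = $132,750 (under)
February 2027–July 2027: $3,795 + $86,307 + $9,938 + $29,033 + $1,415 + $1,082 = $131,570 (under)
March 2027–August 2027: $86,307 + $9,938 + $29,033 + $1,415 + $1,082 + $35,039 = $162,814 (under)
April 2027–September 2027: $9,938 + $29,033 + $1,415 + $1,082 + $35,039 + $29,105 = $105,612 (under)
May 2027–October 2027: $29,033 + $1,415 + $1,082 + $35,039 + $29,105 + $118,927 = $214,601 (under)
June 2027–November 2027: $1,415 + $1,082 + $35,039 + $29,105 + $118,927 + $39,230 = $224,798 (under)
July 2027–December 2027: $1,082 + $35,039 + $29,105 + $118,927 + $39,230 + $2,570 = $225,953 (under)
No window exceeds $243,000.

No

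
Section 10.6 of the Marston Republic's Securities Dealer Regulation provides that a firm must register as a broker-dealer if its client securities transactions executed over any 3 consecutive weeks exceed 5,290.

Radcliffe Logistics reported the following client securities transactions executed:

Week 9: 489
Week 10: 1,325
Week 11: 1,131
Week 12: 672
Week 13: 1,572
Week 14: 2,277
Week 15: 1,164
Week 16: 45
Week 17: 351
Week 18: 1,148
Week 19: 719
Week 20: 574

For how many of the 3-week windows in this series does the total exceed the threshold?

0

Week 9–Week 11: 489 + 1,325 + 1,131 = 2,945 (under)
Week 10–Week 12: 1,325 + 1,131 + 672 = 3,128 (under)
Week 11–Week 13: 1,131 + 672 + 1,572 = 3,375 (under)
Week 12–Week 14: 672 + 1,572 + 2,277 = 4,521 (under)
Week 13–Week 15: 1,572 + 2,277 + 1,164 = 5,013 (under)
Week 14–Week 16: 2,277 + 1,164 + 45 = 3,486 (under)
Week 15–Week 17: 1,164 + 45 + 351 = 1,560 (under)
Week 16–Week 18: 45 + 351 + 1,148 = 1,544 (under)
Week 17–Week 19: 351 + 1,148 + 719 = 2,218 (under)
Week 18–Week 20: 1,148 + 719 + 574 = 2,441 (under)
0 windows exceed the threshold.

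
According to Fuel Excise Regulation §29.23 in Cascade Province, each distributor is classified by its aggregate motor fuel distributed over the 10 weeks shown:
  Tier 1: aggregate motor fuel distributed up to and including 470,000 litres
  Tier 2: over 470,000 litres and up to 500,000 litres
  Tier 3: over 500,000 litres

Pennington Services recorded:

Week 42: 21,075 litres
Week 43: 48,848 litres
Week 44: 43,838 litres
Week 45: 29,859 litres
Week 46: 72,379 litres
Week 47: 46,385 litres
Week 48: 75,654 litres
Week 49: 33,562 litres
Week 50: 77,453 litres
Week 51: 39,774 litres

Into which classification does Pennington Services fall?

Tier 2

Aggregate motor fuel distributed: 21,075 litres + 48,848 litres + 43,838 litres + 29,859 litres + 72,379 litres + 46,385 litres + 75,654 litres + 33,562 litres + 77,453 litres + 39,774 litres = 488,827 litres.
470,000 litres < 488,827 litres ≤ 500,000 litres, so Tier 2 applies.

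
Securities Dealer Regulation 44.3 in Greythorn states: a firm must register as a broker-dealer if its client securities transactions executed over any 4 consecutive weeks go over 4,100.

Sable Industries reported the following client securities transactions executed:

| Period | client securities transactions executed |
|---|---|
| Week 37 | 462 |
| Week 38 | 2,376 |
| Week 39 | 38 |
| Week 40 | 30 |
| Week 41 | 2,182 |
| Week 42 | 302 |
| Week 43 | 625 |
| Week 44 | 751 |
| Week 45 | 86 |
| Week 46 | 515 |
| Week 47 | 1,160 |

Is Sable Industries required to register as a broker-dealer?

Week 37–Week 40: 462 + 2,376 + 38 + 30 = 2,906 (under)
Week 38–Week 41: 2,376 + 38 + 30 + 2,182 = 4,626 (over)
Week 39–Week 42: 38 + 30 + 2,182 + 302 = 2,552 (under)
Week 40–Week 43: 30 + 2,182 + 302 + 625 = 3,139 (under)
Week 41–Week 44: 2,182 + 302 + 625 + 751 = 3,860 (under)
Week 42–Week 45: 302 + 625 + 751 + 86 = 1,764 (under)
Week 43–Week 46: 625 + 751 + 86 + 515 = 1,977 (under)
Week 44–Week 47: 751 + 86 + 515 + 1,160 = 2,512 (under)
At least one window exceeds 4,100.

Yes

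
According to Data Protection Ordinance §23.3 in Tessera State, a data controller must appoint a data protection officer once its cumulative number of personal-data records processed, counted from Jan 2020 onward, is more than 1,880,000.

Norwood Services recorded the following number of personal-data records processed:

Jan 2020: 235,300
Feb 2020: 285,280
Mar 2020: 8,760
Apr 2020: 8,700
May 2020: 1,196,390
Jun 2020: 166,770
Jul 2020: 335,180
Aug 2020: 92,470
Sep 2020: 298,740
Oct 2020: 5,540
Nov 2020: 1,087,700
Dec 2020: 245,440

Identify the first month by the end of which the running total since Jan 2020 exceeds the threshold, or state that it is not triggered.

Jun 2020

Through Jan 2020: 235,300
Through Feb 2020: 520,580
Through Mar 2020: 529,340
Through Apr 2020: 538,040
Through May 2020: 1,734,430
Through Jun 2020: 1,901,200 ← exceeds threshold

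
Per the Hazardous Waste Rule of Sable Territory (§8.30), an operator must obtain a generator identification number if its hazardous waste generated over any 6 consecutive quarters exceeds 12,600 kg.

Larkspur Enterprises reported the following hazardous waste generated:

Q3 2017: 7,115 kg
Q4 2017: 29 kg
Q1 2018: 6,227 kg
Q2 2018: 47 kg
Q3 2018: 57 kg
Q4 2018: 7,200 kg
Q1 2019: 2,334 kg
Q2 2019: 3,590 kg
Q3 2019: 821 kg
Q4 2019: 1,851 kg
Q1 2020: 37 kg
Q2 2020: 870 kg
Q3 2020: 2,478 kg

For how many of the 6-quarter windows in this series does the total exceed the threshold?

6

Q3 2017–Q4 2018: 7,115 kg + 29 kg + 6,227 kg + 47 kg + 57 kg + 7,200 kg = 20,675 kg (over)
Q4 2017–Q1 2019: 29 kg + 6,227 kg + 47 kg + 57 kg + 7,200 kg + 2,334 kg = 15,894 kg (over)
Q1 2018–Q2 2019: 6,227 kg + 47 kg + 57 kg + 7,200 kg + 2,334 kg + 3,590 kg = 19,455 kg (over)
Q2 2018–Q3 2019: 47 kg + 57 kg + 7,200 kg + 2,334 kg + 3,590 kg + 821 kg = 14,049 kg (over)
Q3 2018–Q4 2019: 57 kg + 7,200 kg + 2,334 kg + 3,590 kg + 821 kg + 1,851 kg = 15,853 kg (over)
Q4 2018–Q1 2020: 7,200 kg + 2,334 kg + 3,590 kg + 821 kg + 1,851 kg + 37 kg = 15,833 kg (over)
Q1 2019–Q2 2020: 2,334 kg + 3,590 kg + 821 kg + 1,851 kg + 37 kg + 870 kg = 9,503 kg (under)
Q2 2019–Q3 2020: 3,590 kg + 821 kg + 1,851 kg + 37 kg + 870 kg + 2,478 kg = 9,647 kg (under)
6 windows exceed the threshold.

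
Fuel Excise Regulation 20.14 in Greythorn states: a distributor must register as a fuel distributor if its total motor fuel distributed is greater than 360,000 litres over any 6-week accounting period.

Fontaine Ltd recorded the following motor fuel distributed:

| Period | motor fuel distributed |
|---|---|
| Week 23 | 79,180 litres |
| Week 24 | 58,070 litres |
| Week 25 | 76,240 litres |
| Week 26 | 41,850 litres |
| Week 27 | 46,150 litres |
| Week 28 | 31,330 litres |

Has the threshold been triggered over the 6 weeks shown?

Total motor fuel distributed: 79,180 litres + 58,070 litres + 76,240 litres + 41,850 litres + 46,150 litres + 31,330 litres = 332,820 litres.
332,820 litres ≤ 360,000 litres, so the threshold is not exceeded.

No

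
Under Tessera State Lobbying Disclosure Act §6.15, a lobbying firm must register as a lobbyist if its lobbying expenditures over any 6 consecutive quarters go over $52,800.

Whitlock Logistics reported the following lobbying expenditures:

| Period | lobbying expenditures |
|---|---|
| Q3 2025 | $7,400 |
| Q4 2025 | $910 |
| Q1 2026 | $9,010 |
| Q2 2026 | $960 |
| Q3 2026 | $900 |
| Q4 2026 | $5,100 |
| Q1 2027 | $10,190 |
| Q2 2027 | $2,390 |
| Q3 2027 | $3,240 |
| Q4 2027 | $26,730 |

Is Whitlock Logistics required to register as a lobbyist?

Q3 2025–Q4 2026: $7,400 + $910 + $9,010 + $960 + $900 + $5,100 = $24,280 (under)
Q4 2025–Q1 2027: $910 + $9,010 + $960 + $900 + $5,100 + $10,190 = $27,070 (under)
Q1 2026–Q2 2027: $9,010 + $960 + $900 + $5,100 + $10,190 + $2,390 = $28,550 (under)
Q2 2026–Q3 2027: $960 + $900 + $5,100 + $10,190 + $2,390 + $3,240 = $22,780 (under)
Q3 2026–Q4 2027: $900 + $5,100 + $10,190 + $2,390 + $3,240 + $26,730 = $48,550 (under)
No window exceeds $52,800.

No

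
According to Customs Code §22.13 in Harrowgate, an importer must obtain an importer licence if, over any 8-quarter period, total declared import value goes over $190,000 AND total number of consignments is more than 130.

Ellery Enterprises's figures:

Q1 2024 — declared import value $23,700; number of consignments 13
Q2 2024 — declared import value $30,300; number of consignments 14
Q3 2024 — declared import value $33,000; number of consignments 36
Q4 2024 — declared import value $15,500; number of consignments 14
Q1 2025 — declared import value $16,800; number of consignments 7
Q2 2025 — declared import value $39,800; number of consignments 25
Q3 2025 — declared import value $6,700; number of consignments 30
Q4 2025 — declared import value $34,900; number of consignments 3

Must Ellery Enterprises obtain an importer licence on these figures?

Yes

Total declared import value: $23,700 + $30,300 + $33,000 + $15,500 + $16,800 + $39,800 + $6,700 + $34,900 = $200,700 (> $190,000).
Total number of consignments: 13 + 14 + 36 + 14 + 7 + 25 + 30 + 3 = 142 (> 130).
The test is 'and': both thresholds are exceeded.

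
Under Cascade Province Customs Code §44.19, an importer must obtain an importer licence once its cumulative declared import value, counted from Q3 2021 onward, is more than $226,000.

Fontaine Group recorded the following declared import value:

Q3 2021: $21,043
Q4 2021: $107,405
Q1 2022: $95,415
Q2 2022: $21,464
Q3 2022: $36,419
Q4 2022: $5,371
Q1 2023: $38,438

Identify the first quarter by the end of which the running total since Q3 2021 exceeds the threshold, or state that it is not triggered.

Q2 2022

Through Q3 2021: $21,043
Through Q4 2021: $128,448
Through Q1 2022: $223,863
Through Q2 2022: $245,327 ← exceeds threshold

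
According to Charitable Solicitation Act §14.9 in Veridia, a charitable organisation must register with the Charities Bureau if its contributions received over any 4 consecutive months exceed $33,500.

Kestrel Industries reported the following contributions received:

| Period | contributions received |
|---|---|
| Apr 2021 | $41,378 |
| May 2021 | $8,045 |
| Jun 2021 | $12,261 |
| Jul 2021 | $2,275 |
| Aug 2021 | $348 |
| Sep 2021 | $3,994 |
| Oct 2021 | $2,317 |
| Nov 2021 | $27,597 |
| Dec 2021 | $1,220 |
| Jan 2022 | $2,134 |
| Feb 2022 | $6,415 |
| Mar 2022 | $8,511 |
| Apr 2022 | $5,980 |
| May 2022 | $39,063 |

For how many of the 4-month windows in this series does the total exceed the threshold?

Apr 2021–Jul 2021: $41,378 + $8,045 + $12,261 + $2,275 = $63,959 (over)
May 2021–Aug 2021: $8,045 + $12,261 + $2,275 + $348 = $22,929 (under)
Jun 2021–Sep 2021: $12,261 + $2,275 + $348 + $3,994 = $18,878 (under)
Jul 2021–Oct 2021: $2,275 + $348 + $3,994 + $2,317 = $8,934 (under)
Aug 2021–Nov 2021: $348 + $3,994 + $2,317 + $27,597 = $34,256 (over)
Sep 2021–Dec 2021: $3,994 + $2,317 + $27,597 + $1,220 = $35,128 (over)
Oct 2021–Jan 2022: $2,317 + $27,597 + $1,220 + $2,134 = $33,268 (under)
Nov 2021–Feb 2022: $27,597 + $1,220 + $2,134 + $6,415 = $37,366 (over)
Dec 2021–Mar 2022: $1,220 + $2,134 + $6,415 + $8,511 = $18,280 (under)
Jan 2022–Apr 2022: $2,134 + $6,415 + $8,511 + $5,980 = $23,040 (under)
Feb 2022–May 2022: $6,415 + $8,511 + $5,980 + $39,063 = $59,969 (over)
5 windows exceed the threshold.

5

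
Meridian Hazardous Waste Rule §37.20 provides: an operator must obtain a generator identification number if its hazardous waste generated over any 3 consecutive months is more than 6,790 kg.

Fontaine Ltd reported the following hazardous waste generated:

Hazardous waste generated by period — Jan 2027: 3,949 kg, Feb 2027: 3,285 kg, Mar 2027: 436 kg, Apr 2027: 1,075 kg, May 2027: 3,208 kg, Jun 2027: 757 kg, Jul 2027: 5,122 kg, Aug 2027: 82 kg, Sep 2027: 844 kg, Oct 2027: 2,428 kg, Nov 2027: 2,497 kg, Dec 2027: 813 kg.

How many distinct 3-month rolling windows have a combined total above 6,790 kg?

2

Jan 2027–Mar 2027: 3,949 kg + 3,285 kg + 436 kg = 7,670 kg (over)
Feb 2027–Apr 2027: 3,285 kg + 436 kg + 1,075 kg = 4,796 kg (under)
Mar 2027–May 2027: 436 kg + 1,075 kg + 3,208 kg = 4,719 kg (under)
Apr 2027–Jun 2027: 1,075 kg + 3,208 kg + 757 kg = 5,040 kg (under)
May 2027–Jul 2027: 3,208 kg + 757 kg + 5,122 kg = 9,087 kg (over)
Jun 2027–Aug 2027: 757 kg + 5,122 kg + 82 kg = 5,961 kg (under)
Jul 2027–Sep 2027: 5,122 kg + 82 kg + 844 kg = 6,048 kg (under)
Aug 2027–Oct 2027: 82 kg + 844 kg + 2,428 kg = 3,354 kg (under)
Sep 2027–Nov 2027: 844 kg + 2,428 kg + 2,497 kg = 5,769 kg (under)
Oct 2027–Dec 2027: 2,428 kg + 2,497 kg + 813 kg = 5,738 kg (under)
2 windows exceed the threshold.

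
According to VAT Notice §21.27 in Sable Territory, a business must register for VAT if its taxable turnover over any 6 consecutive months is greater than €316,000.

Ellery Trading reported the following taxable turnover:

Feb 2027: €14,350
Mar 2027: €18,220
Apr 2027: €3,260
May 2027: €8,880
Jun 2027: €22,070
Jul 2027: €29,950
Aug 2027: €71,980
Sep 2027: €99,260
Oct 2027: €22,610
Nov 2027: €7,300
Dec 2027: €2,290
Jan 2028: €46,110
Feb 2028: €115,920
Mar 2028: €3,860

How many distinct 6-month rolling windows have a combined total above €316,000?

0

Feb 2027–Jul 2027: €14,350 + €18,220 + €3,260 + €8,880 + €22,070 + €29,950 = €96,730 (under)
Mar 2027–Aug 2027: €18,220 + €3,260 + €8,880 + €22,070 + €29,950 + €71,980 = €154,360 (under)
Apr 2027–Sep 2027: €3,260 + €8,880 + €22,070 + €29,950 + €71,980 + €99,260 = €235,400 (under)
May 2027–Oct 2027: €8,880 + €22,070 + €29,950 + €71,980 + €99,260 + €22,610 = €254,750 (under)
Jun 2027–Nov 2027: €22,070 + €29,950 + €71,980 + €99,260 + €22,610 + €7,300 = €253,170 (under)
Jul 2027–Dec 2027: €29,950 + €71,980 + €99,260 + €22,610 + €7,300 + €2,290 = €233,390 (under)
Aug 2027–Jan 2028: €71,980 + €99,260 + €22,610 + €7,300 + €2,290 + €46,110 = €249,550 (under)
Sep 2027–Feb 2028: €99,260 + €22,610 + €7,300 + €2,290 + €46,110 + €115,920 = €293,490 (under)
Oct 2027–Mar 2028: €22,610 + €7,300 + €2,290 + €46,110 + €115,920 + €3,860 = €198,090 (under)
0 windows exceed the threshold.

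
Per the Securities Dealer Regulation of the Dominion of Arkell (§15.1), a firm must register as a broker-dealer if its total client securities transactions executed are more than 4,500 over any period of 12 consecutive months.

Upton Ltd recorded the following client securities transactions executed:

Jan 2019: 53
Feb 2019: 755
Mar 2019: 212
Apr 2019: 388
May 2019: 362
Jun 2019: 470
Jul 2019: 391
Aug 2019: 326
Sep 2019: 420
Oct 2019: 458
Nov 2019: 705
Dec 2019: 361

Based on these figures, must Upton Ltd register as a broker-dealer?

Total client securities transactions executed: 53 + 755 + 212 + 388 + 362 + 470 + 391 + 326 + 420 + 458 + 705 + 361 = 4,901.
4,901 > 4,500, so the threshold is exceeded.

Yes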